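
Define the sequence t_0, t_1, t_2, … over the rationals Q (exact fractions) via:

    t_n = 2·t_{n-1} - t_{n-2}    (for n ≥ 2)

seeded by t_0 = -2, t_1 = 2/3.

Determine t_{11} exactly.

t_2 = 2·2/3 + -1·-2 = 10/3
t_3 = 2·10/3 + -1·2/3 = 6
t_4 = 2·6 + -1·10/3 = 26/3
t_5 = 2·26/3 + -1·6 = 34/3
t_6 = 2·34/3 + -1·26/3 = 14
t_7 = 2·14 + -1·34/3 = 50/3
t_8 = 2·50/3 + -1·14 = 58/3
t_9 = 2·58/3 + -1·50/3 = 22
t_10 = 2·22 + -1·58/3 = 74/3
t_11 = 2·74/3 + -1·22 = 82/3

82/3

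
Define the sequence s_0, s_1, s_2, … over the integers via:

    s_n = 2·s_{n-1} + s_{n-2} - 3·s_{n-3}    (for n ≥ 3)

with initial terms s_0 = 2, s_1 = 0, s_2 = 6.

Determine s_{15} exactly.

s_3 = 2·6 + 1·0 + -3·2 = 6
s_4 = 2·6 + 1·6 + -3·0 = 18
s_5 = 2·18 + 1·6 + -3·6 = 24
s_6 = 2·24 + 1·18 + -3·6 = 48
s_7 = 2·48 + 1·24 + -3·18 = 66
s_8 = 2·66 + 1·48 + -3·24 = 108
s_9 = 2·108 + 1·66 + -3·48 = 138
s_10 = 2·138 + 1·108 + -3·66 = 186
s_11 = 2·186 + 1·138 + -3·108 = 186
s_12 = 2·186 + 1·186 + -3·138 = 144
s_13 = 2·144 + 1·186 + -3·186 = -84
s_14 = 2·-84 + 1·144 + -3·186 = -582
s_15 = 2·-582 + 1·-84 + -3·144 = -1680

-1680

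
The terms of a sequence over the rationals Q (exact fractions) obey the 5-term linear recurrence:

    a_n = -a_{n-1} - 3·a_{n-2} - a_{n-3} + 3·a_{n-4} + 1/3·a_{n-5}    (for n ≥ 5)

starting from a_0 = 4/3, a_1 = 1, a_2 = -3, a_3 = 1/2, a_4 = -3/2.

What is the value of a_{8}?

a_5 = -1·-3/2 + -3·1/2 + -1·-3 + 3·1 + 1/3·4/3 = 58/9
a_6 = -1·58/9 + -3·-3/2 + -1·1/2 + 3·-3 + 1/3·1 = -100/9
a_7 = -1·-100/9 + -3·58/9 + -1·-3/2 + 3·1/2 + 1/3·-3 = -56/9
a_8 = -1·-56/9 + -3·-100/9 + -1·58/9 + 3·-3/2 + 1/3·1/2 = 259/9

259/9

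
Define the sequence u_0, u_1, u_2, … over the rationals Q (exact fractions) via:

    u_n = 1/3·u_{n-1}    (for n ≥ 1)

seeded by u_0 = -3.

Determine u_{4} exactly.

u_1 = 1/3·-3 = -1
u_2 = 1/3·-1 = -1/3
u_3 = 1/3·-1/3 = -1/9
u_4 = 1/3·-1/9 = -1/27

-1/27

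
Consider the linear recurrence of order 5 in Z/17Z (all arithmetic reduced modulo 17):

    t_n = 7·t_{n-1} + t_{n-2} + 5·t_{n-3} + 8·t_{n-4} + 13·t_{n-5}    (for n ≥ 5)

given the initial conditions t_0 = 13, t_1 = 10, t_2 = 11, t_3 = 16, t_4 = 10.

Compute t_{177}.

10

t_5 = 7·10 + 1·16 + 5·11 + 8·10 + 13·13 = 16
t_6 = 7·16 + 1·10 + 5·16 + 8·11 + 13·10 = 12
t_7 = 7·12 + 1·16 + 5·10 + 8·16 + 13·11 = 13
t_8 = 7·13 + 1·12 + 5·16 + 8·10 + 13·16 = 12
t_9 = 7·12 + 1·13 + 5·12 + 8·16 + 13·10 = 7
t_10 = 7·7 + 1·12 + 5·13 + 8·12 + 13·16 = 5
t_11 = 7·5 + 1·7 + 5·12 + 8·13 + 13·12 = 5
t_12 = 7·5 + 1·5 + 5·7 + 8·12 + 13·13 = 0
t_13 = 7·0 + 1·5 + 5·5 + 8·7 + 13·12 = 4
t_14 = 7·4 + 1·0 + 5·5 + 8·5 + 13·7 = 14
t_15 = 7·14 + 1·4 + 5·0 + 8·5 + 13·5 = 3
t_16 = 7·3 + 1·14 + 5·4 + 8·0 + 13·5 = 1
t_17 = 7·1 + 1·3 + 5·14 + 8·4 + 13·0 = 10
t_18 = 7·10 + 1·1 + 5·3 + 8·14 + 13·4 = 12
t_19 = 7·12 + 1·10 + 5·1 + 8·3 + 13·14 = 16
t_20 = 7·16 + 1·12 + 5·10 + 8·1 + 13·3 = 0
t_21 = 7·0 + 1·16 + 5·12 + 8·10 + 13·1 = 16
t_22 = 7·16 + 1·0 + 5·16 + 8·12 + 13·10 = 10
t_23 = 7·10 + 1·16 + 5·0 + 8·16 + 13·12 = 13
t_24 = 7·13 + 1·10 + 5·16 + 8·0 + 13·16 = 15
t_25 = 7·15 + 1·13 + 5·10 + 8·16 + 13·0 = 7
t_26 = 7·7 + 1·15 + 5·13 + 8·10 + 13·16 = 9
t_27 = 7·9 + 1·7 + 5·15 + 8·13 + 13·10 = 5
t_28 = 7·5 + 1·9 + 5·7 + 8·15 + 13·13 = 11
t_29 = 7·11 + 1·5 + 5·9 + 8·7 + 13·15 = 4
t_30 = 7·4 + 1·11 + 5·5 + 8·9 + 13·7 = 6
t_31 = 7·6 + 1·4 + 5·11 + 8·5 + 13·9 = 3
t_32 = 7·3 + 1·6 + 5·4 + 8·11 + 13·5 = 13
t_33 = 7·13 + 1·3 + 5·6 + 8·4 + 13·11 = 10
t_34 = 7·10 + 1·13 + 5·3 + 8·6 + 13·4 = 11
t_35 = 7·11 + 1·10 + 5·13 + 8·3 + 13·6 = 16
t_36 = 7·16 + 1·11 + 5·10 + 8·13 + 13·3 = 10
(t_32, t_33, t_34, t_35, t_36) = (13, 10, 11, 16, 10) = (t_0, t_1, t_2, t_3, t_4), so the sequence has period 32.
177 ≡ 17 (mod 32), hence t_177 = t_17 = 10.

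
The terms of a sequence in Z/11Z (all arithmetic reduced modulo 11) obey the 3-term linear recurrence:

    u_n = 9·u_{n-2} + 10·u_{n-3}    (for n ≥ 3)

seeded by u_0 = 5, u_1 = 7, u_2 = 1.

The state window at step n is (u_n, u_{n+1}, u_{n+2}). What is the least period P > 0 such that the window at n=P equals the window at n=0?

120

n=0: window = (5, 7, 1)
n=1: window = (7, 1, 3)
n=2: window = (1, 3, 2)
n=3: window = (3, 2, 4)
n=4: window = (2, 4, 4)
n=5: window = (4, 4, 1)
n=6: window = (4, 1, 10)
n=7: window = (1, 10, 5)
n=8: window = (10, 5, 1)
n=9: window = (5, 1, 2)
n=10: window = (1, 2, 4)
n=11: window = (2, 4, 6)
n=12: window = (4, 6, 1)
n=13: window = (6, 1, 6)
n=14: window = (1, 6, 3)
n=15: window = (6, 3, 9)
n=16: window = (3, 9, 10)
n=17: window = (9, 10, 1)
n=18: window = (10, 1, 4)
n=19: window = (1, 4, 10)
n=20: window = (4, 10, 2)
n=21: window = (10, 2, 9)
n=22: window = (2, 9, 8)
n=23: window = (9, 8, 2)
n=24: window = (8, 2, 8)
n=25: window = (2, 8, 10)
n=26: window = (8, 10, 4)
n=27: window = (10, 4, 5)
n=28: window = (4, 5, 4)
n=29: window = (5, 4, 8)
n=30: window = (4, 8, 9)
n=31: window = (8, 9, 2)
n=32: window = (9, 2, 7)
n=33: window = (2, 7, 9)
n=34: window = (7, 9, 6)
n=35: window = (9, 6, 8)
n=36: window = (6, 8, 1)
n=37: window = (8, 1, 0)
n=38: window = (1, 0, 1)
n=39: window = (0, 1, 10)
n=40: window = (1, 10, 9)
…
n=118: window = (4, 0, 5)
n=119: window = (0, 5, 7)
n=120: window = (5, 7, 1)
window at n=120 equals window at n=0 → period = 120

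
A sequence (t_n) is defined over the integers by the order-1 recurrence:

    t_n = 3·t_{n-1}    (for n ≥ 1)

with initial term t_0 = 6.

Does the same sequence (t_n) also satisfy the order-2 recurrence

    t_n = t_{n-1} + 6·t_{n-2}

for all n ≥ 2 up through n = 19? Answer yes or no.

yes

Terms t_0..t_19: 6, 18, 54, 162, 486, 1458, 4374, 13122, 39366, 118098, 354294, 1062882, 3188646, 9565938, 28697814, 86093442, 258280326, 774840978, 2324522934, 6973568802
n=2: candidate gives 54, actual t_2 = 54 ✓
n=3: candidate gives 162, actual t_3 = 162 ✓
n=4: candidate gives 486, actual t_4 = 486 ✓
n=5: candidate gives 1458, actual t_5 = 1458 ✓
n=6: candidate gives 4374, actual t_6 = 4374 ✓
n=7: candidate gives 13122, actual t_7 = 13122 ✓
n=8: candidate gives 39366, actual t_8 = 39366 ✓
n=9: candidate gives 118098, actual t_9 = 118098 ✓
n=10: candidate gives 354294, actual t_10 = 354294 ✓
n=11: candidate gives 1062882, actual t_11 = 1062882 ✓
n=12: candidate gives 3188646, actual t_12 = 3188646 ✓
n=13: candidate gives 9565938, actual t_13 = 9565938 ✓
n=14: candidate gives 28697814, actual t_14 = 28697814 ✓
n=15: candidate gives 86093442, actual t_15 = 86093442 ✓
n=16: candidate gives 258280326, actual t_16 = 258280326 ✓
n=17: candidate gives 774840978, actual t_17 = 774840978 ✓
n=18: candidate gives 2324522934, actual t_18 = 2324522934 ✓
n=19: candidate gives 6973568802, actual t_19 = 6973568802 ✓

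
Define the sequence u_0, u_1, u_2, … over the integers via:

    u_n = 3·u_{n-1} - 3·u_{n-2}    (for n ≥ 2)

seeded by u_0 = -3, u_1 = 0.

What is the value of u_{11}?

u_2 = 3·0 + -3·-3 = 9
u_3 = 3·9 + -3·0 = 27
u_4 = 3·27 + -3·9 = 54
u_5 = 3·54 + -3·27 = 81
u_6 = 3·81 + -3·54 = 81
u_7 = 3·81 + -3·81 = 0
u_8 = 3·0 + -3·81 = -243
u_9 = 3·-243 + -3·0 = -729
u_10 = 3·-729 + -3·-243 = -1458
u_11 = 3·-1458 + -3·-729 = -2187

-2187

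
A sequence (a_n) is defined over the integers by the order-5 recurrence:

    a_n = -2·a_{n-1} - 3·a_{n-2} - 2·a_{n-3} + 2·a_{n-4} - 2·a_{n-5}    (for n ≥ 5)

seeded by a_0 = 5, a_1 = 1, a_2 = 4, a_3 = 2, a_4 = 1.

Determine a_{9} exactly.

a_5 = -2·1 + -3·2 + -2·4 + 2·1 + -2·5 = -24
a_6 = -2·-24 + -3·1 + -2·2 + 2·4 + -2·1 = 47
a_7 = -2·47 + -3·-24 + -2·1 + 2·2 + -2·4 = -28
a_8 = -2·-28 + -3·47 + -2·-24 + 2·1 + -2·2 = -39
a_9 = -2·-39 + -3·-28 + -2·47 + 2·-24 + -2·1 = 18

18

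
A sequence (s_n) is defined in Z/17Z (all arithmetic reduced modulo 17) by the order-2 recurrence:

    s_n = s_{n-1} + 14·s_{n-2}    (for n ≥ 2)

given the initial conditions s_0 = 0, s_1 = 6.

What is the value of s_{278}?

s_2 = 1·6 + 14·0 = 6
s_3 = 1·6 + 14·6 = 5
s_4 = 1·5 + 14·6 = 4
s_5 = 1·4 + 14·5 = 6
s_6 = 1·6 + 14·4 = 11
s_7 = 1·11 + 14·6 = 10
Continuing the recurrence:
  s_8 = 11;  s_9 = 15;  s_10 = 16;  s_11 = 5;  s_12 = 8;  s_13 = 10
  s_14 = 3;  s_15 = 7;  s_16 = 15;  s_17 = 11;  s_18 = 0;  s_19 = 1
  s_20 = 1;  s_21 = 15;  s_22 = 12;  s_23 = 1;  s_24 = 16;  s_25 = 13
  s_26 = 16;  s_27 = 11;  s_28 = 14;  s_29 = 15;  s_30 = 7;  s_31 = 13
  s_32 = 9;  s_33 = 4;  s_34 = 11;  s_35 = 16;  s_36 = 0;  s_37 = 3
  s_38 = 3;  s_39 = 11;  s_40 = 2;  s_41 = 3;  s_42 = 14;  s_43 = 5
  s_44 = 14;  s_45 = 16;  s_46 = 8;  s_47 = 11;  s_48 = 4;  s_49 = 5
  s_50 = 10;  s_51 = 12;  s_52 = 16;  s_53 = 14;  s_54 = 0;  s_55 = 9
  s_56 = 9;  s_57 = 16;  s_58 = 6;  s_59 = 9;  s_60 = 8;  s_61 = 15
  s_62 = 8;  s_63 = 14;  s_64 = 7;  s_65 = 16;  s_66 = 12;  s_67 = 15
  s_68 = 13;  s_69 = 2;  s_70 = 14;  s_71 = 8;  s_72 = 0;  s_73 = 10
  s_74 = 10;  s_75 = 14;  s_76 = 1;  s_77 = 10;  s_78 = 7;  s_79 = 11
  s_80 = 7;  s_81 = 8;  s_82 = 4;  s_83 = 14;  s_84 = 2;  s_85 = 11
  s_86 = 5;  s_87 = 6;  s_88 = 8;  s_89 = 7;  s_90 = 0;  s_91 = 13
  s_92 = 13;  s_93 = 8;  s_94 = 3;  s_95 = 13;  s_96 = 4;  s_97 = 16
  s_98 = 4;  s_99 = 7;  s_100 = 12;  s_101 = 8;  s_102 = 6;  s_103 = 16
  s_104 = 15;  s_105 = 1;  s_106 = 7;  s_107 = 4;  s_108 = 0;  s_109 = 5
  s_110 = 5;  s_111 = 7;  s_112 = 9;  s_113 = 5;  s_114 = 12;  s_115 = 14
  s_116 = 12;  s_117 = 4;  s_118 = 2;  s_119 = 7;  s_120 = 1;  s_121 = 14
  s_122 = 11;  s_123 = 3;  s_124 = 4;  s_125 = 12;  s_126 = 0;  s_127 = 15
  s_128 = 15;  s_129 = 4;  s_130 = 10;  s_131 = 15;  s_132 = 2;  s_133 = 8
  s_134 = 2;  s_135 = 12;  s_136 = 6;  s_137 = 4;  s_138 = 3;  s_139 = 8
  s_140 = 16;  s_141 = 9;  s_142 = 12;  s_143 = 2;  s_144 = 0;  s_145 = 11
  s_146 = 11;  s_147 = 12;  s_148 = 13;  s_149 = 11;  s_150 = 6;  s_151 = 7
  s_152 = 6;  s_153 = 2;  s_154 = 1;  s_155 = 12;  s_156 = 9;  s_157 = 7
  s_158 = 14;  s_159 = 10;  s_160 = 2;  s_161 = 6;  s_162 = 0;  s_163 = 16
  s_164 = 16;  s_165 = 2;  s_166 = 5;  s_167 = 16;  s_168 = 1;  s_169 = 4
  s_170 = 1;  s_171 = 6;  s_172 = 3;  s_173 = 2;  s_174 = 10;  s_175 = 4
  s_176 = 8;  s_177 = 13;  s_178 = 6;  s_179 = 1;  s_180 = 0;  s_181 = 14
  s_182 = 14;  s_183 = 6;  s_184 = 15;  s_185 = 14;  s_186 = 3;  s_187 = 12
  s_188 = 3;  s_189 = 1;  s_190 = 9;  s_191 = 6;  s_192 = 13;  s_193 = 12
  s_194 = 7;  s_195 = 5;  s_196 = 1;  s_197 = 3;  s_198 = 0;  s_199 = 8
  s_200 = 8;  s_201 = 1;  s_202 = 11;  s_203 = 8;  s_204 = 9;  s_205 = 2
  s_206 = 9;  s_207 = 3;  s_208 = 10;  s_209 = 1;  s_210 = 5;  s_211 = 2
  s_212 = 4;  s_213 = 15;  s_214 = 3;  s_215 = 9;  s_216 = 0;  s_217 = 7
  s_218 = 7;  s_219 = 3;  s_220 = 16;  s_221 = 7;  s_222 = 10;  s_223 = 6
  s_224 = 10;  s_225 = 9;  s_226 = 13;  s_227 = 3;  s_228 = 15;  s_229 = 6
  s_230 = 12;  s_231 = 11;  s_232 = 9;  s_233 = 10;  s_234 = 0;  s_235 = 4
  s_236 = 4;  s_237 = 9;  s_238 = 14;  s_239 = 4;  s_240 = 13;  s_241 = 1
  s_242 = 13;  s_243 = 10;  s_244 = 5;  s_245 = 9;  s_246 = 11;  s_247 = 1
  s_248 = 2;  s_249 = 16;  s_250 = 10;  s_251 = 13;  s_252 = 0;  s_253 = 12
  s_254 = 12;  s_255 = 10;  s_256 = 8;  s_257 = 12;  s_258 = 5;  s_259 = 3
  s_260 = 5;  s_261 = 13;  s_262 = 15;  s_263 = 10;  s_264 = 16;  s_265 = 3
  s_266 = 6;  s_267 = 14;  s_268 = 13;  s_269 = 5;  s_270 = 0;  s_271 = 2
  s_272 = 2;  s_273 = 13;  s_274 = 7;  s_275 = 2;  s_276 = 15
s_277 = 1·15 + 14·2 = 9
s_278 = 1·9 + 14·15 = 15

15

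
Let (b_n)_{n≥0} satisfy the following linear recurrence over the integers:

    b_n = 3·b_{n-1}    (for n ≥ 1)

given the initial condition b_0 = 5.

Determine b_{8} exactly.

32805

b_1 = 3·5 = 15
b_2 = 3·15 = 45
b_3 = 3·45 = 135
b_4 = 3·135 = 405
b_5 = 3·405 = 1215
b_6 = 3·1215 = 3645
b_7 = 3·3645 = 10935
b_8 = 3·10935 = 32805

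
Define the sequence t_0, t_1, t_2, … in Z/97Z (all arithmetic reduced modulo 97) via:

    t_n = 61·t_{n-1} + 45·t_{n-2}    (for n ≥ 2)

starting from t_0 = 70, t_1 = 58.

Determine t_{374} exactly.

t_2 = 61·58 + 45·70 = 92
t_3 = 61·92 + 45·58 = 74
t_4 = 61·74 + 45·92 = 21
t_5 = 61·21 + 45·74 = 52
t_6 = 61·52 + 45·21 = 43
t_7 = 61·43 + 45·52 = 16
Continuing the recurrence:
  t_8 = 1;  t_9 = 5;  t_10 = 59;  t_11 = 41;  t_12 = 15;  t_13 = 44
  t_14 = 61;  t_15 = 75;  t_16 = 45;  t_17 = 9;  t_18 = 52;  t_19 = 85
  t_20 = 56;  t_21 = 63;  t_22 = 58;  t_23 = 68;  t_24 = 65;  t_25 = 41
  t_26 = 91;  t_27 = 24;  t_28 = 30;  t_29 = 0;  t_30 = 89;  t_31 = 94
  t_32 = 39;  t_33 = 13;  t_34 = 26;  t_35 = 37;  t_36 = 32;  t_37 = 28
  t_38 = 44;  t_39 = 64;  t_40 = 64;  t_41 = 91;  t_42 = 89;  t_43 = 18
  t_44 = 59;  t_45 = 44;  t_46 = 4;  t_47 = 90;  t_48 = 44;  t_49 = 41
  t_50 = 19;  t_51 = 94;  t_52 = 90;  t_53 = 20;  t_54 = 32;  t_55 = 39
  t_56 = 36;  t_57 = 71;  t_58 = 34;  t_59 = 31;  t_60 = 26;  t_61 = 71
  t_62 = 69;  t_63 = 32;  t_64 = 13;  t_65 = 2;  t_66 = 28;  t_67 = 52
  t_68 = 67;  t_69 = 25;  t_70 = 78;  t_71 = 63;  t_72 = 78;  t_73 = 27
  t_74 = 16;  t_75 = 57;  t_76 = 26;  t_77 = 77;  t_78 = 47;  t_79 = 27
  t_80 = 76;  t_81 = 31;  t_82 = 73;  t_83 = 28;  t_84 = 46;  t_85 = 89
  t_86 = 30;  t_87 = 15;  t_88 = 34;  t_89 = 33;  t_90 = 51;  t_91 = 37
  t_92 = 90;  t_93 = 74;  t_94 = 28;  t_95 = 91;  t_96 = 21;  t_97 = 41
  t_98 = 51;  t_99 = 9;  t_100 = 31;  t_101 = 65;  t_102 = 25;  t_103 = 85
  t_104 = 5;  t_105 = 56;  t_106 = 52;  t_107 = 66;  t_108 = 61;  t_109 = 95
  t_110 = 4;  t_111 = 57;  t_112 = 68;  t_113 = 20;  t_114 = 12;  t_115 = 80
  t_116 = 85;  t_117 = 55;  t_118 = 2;  t_119 = 75;  t_120 = 9;  t_121 = 44
  t_122 = 82;  t_123 = 95;  t_124 = 76;  t_125 = 84;  t_126 = 8;  t_127 = 0
  t_128 = 69;  t_129 = 38;  t_130 = 88;  t_131 = 94;  t_132 = 91;  t_133 = 81
  t_134 = 15;  t_135 = 1;  t_136 = 57;  t_137 = 30;  t_138 = 30;  t_139 = 76
  t_140 = 69;  t_141 = 63;  t_142 = 61;  t_143 = 57;  t_144 = 14;  t_145 = 24
  t_146 = 57;  t_147 = 95;  t_148 = 18;  t_149 = 38;  t_150 = 24;  t_151 = 70
  t_152 = 15;  t_153 = 88;  t_154 = 29;  t_155 = 6;  t_156 = 22;  t_157 = 60
  t_158 = 91;  t_159 = 6;  t_160 = 96;  t_161 = 15;  t_162 = 94;  t_163 = 7
  t_164 = 1;  t_165 = 85;  t_166 = 89;  t_167 = 39;  t_168 = 79;  t_169 = 75
  t_170 = 79;  t_171 = 46;  t_172 = 56;  t_173 = 54;  t_174 = 91;  t_175 = 27
  t_176 = 19;  t_177 = 46;  t_178 = 72;  t_179 = 60;  t_180 = 13;  t_181 = 1
  t_182 = 64;  t_183 = 69;  t_184 = 8;  t_185 = 4;  t_186 = 22;  t_187 = 67
  t_188 = 33;  t_189 = 81;  t_190 = 24;  t_191 = 65;  t_192 = 1;  t_193 = 76
  t_194 = 25;  t_195 = 95;  t_196 = 33;  t_197 = 80;  t_198 = 60;  t_199 = 82
  t_200 = 39;  t_201 = 55;  t_202 = 66;  t_203 = 2;  t_204 = 85;  t_205 = 37
  t_206 = 68;  t_207 = 90;  t_208 = 14;  t_209 = 54;  t_210 = 44;  t_211 = 70
  t_212 = 42;  t_213 = 86;  t_214 = 55;  t_215 = 47;  t_216 = 7;  t_217 = 20
  t_218 = 80;  t_219 = 57;  t_220 = 93;  t_221 = 90;  t_222 = 72;  t_223 = 3
  t_224 = 28;  t_225 = 0;  t_226 = 96;  t_227 = 36;  t_228 = 17;  t_229 = 38
  t_230 = 76;  t_231 = 41;  t_232 = 4;  t_233 = 52;  t_234 = 54;  t_235 = 8
  t_236 = 8;  t_237 = 72;  t_238 = 96;  t_239 = 75;  t_240 = 68;  t_241 = 54
  t_242 = 49;  t_243 = 84;  t_244 = 54;  t_245 = 90;  t_246 = 63;  t_247 = 36
  t_248 = 84;  t_249 = 51;  t_250 = 4;  t_251 = 17;  t_252 = 53;  t_253 = 21
  t_254 = 77;  t_255 = 16;  t_256 = 76;  t_257 = 21;  t_258 = 45;  t_259 = 4
  t_260 = 38;  t_261 = 73;  t_262 = 52;  t_263 = 55;  t_264 = 69;  t_265 = 88
  t_266 = 34;  t_267 = 20;  t_268 = 34;  t_269 = 64;  t_270 = 2;  t_271 = 92
  t_272 = 76;  t_273 = 46;  t_274 = 18;  t_275 = 64;  t_276 = 58;  t_277 = 16
  t_278 = 94;  t_279 = 52;  t_280 = 30;  t_281 = 96;  t_282 = 28;  t_283 = 14
  t_284 = 77;  t_285 = 89;  t_286 = 67;  t_287 = 41;  t_288 = 84;  t_289 = 82
  t_290 = 52;  t_291 = 72;  t_292 = 39;  t_293 = 90;  t_294 = 67;  t_295 = 86
  t_296 = 16;  t_297 = 93;  t_298 = 88;  t_299 = 47;  t_300 = 37;  t_301 = 7
  t_302 = 55;  t_303 = 81;  t_304 = 44;  t_305 = 24;  t_306 = 49;  t_307 = 92
  t_308 = 57;  t_309 = 51;  t_310 = 50;  t_311 = 10;  t_312 = 47;  t_313 = 19
  t_314 = 73;  t_315 = 70;  t_316 = 86;  t_317 = 54;  t_318 = 83;  t_319 = 24
  t_320 = 58;  t_321 = 59;  t_322 = 1;  t_323 = 0;  t_324 = 45;  t_325 = 29
  t_326 = 11;  t_327 = 36;  t_328 = 72;  t_329 = 95;  t_330 = 14;  t_331 = 85
  t_332 = 92;  t_333 = 28;  t_334 = 28;  t_335 = 58;  t_336 = 45;  t_337 = 20
  t_338 = 44;  t_339 = 92;  t_340 = 26;  t_341 = 3;  t_342 = 92;  t_343 = 24
  t_344 = 75;  t_345 = 29;  t_346 = 3;  t_347 = 33;  t_348 = 14;  t_349 = 11
  t_350 = 40;  t_351 = 25;  t_352 = 27;  t_353 = 56;  t_354 = 72;  t_355 = 25
  t_356 = 12;  t_357 = 14;  t_358 = 36;  t_359 = 13;  t_360 = 85;  t_361 = 47
  t_362 = 96;  t_363 = 17;  t_364 = 22;  t_365 = 70;  t_366 = 22;  t_367 = 30
  t_368 = 7;  t_369 = 31;  t_370 = 72;  t_371 = 64;  t_372 = 63
t_373 = 61·63 + 45·64 = 30
t_374 = 61·30 + 45·63 = 9

9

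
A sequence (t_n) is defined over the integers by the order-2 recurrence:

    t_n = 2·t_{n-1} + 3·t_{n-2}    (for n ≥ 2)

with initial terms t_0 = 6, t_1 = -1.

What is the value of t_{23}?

t_2 = 2·-1 + 3·6 = 16
t_3 = 2·16 + 3·-1 = 29
t_4 = 2·29 + 3·16 = 106
t_5 = 2·106 + 3·29 = 299
t_6 = 2·299 + 3·106 = 916
t_7 = 2·916 + 3·299 = 2729
t_8 = 2·2729 + 3·916 = 8206
t_9 = 2·8206 + 3·2729 = 24599
t_10 = 2·24599 + 3·8206 = 73816
t_11 = 2·73816 + 3·24599 = 221429
t_12 = 2·221429 + 3·73816 = 664306
t_13 = 2·664306 + 3·221429 = 1992899
t_14 = 2·1992899 + 3·664306 = 5978716
t_15 = 2·5978716 + 3·1992899 = 17936129
t_16 = 2·17936129 + 3·5978716 = 53808406
t_17 = 2·53808406 + 3·17936129 = 161425199
t_18 = 2·161425199 + 3·53808406 = 484275616
t_19 = 2·484275616 + 3·161425199 = 1452826829
t_20 = 2·1452826829 + 3·484275616 = 4358480506
t_21 = 2·4358480506 + 3·1452826829 = 13075441499
t_22 = 2·13075441499 + 3·4358480506 = 39226324516
t_23 = 2·39226324516 + 3·13075441499 = 117678973529

117678973529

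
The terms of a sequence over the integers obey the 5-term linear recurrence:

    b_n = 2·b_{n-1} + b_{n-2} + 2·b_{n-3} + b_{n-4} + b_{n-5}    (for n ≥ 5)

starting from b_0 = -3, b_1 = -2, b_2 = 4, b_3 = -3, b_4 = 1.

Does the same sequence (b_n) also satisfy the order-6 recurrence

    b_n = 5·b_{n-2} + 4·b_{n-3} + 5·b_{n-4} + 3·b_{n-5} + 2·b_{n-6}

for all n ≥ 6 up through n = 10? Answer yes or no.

Terms b_0..b_10: -3, -2, 4, -3, 1, 2, 1, 7, 17, 46, 126
n=6: candidate gives 1, actual b_6 = 1 ✓
n=7: candidate gives 7, actual b_7 = 7 ✓
n=8: candidate gives 17, actual b_8 = 17 ✓
n=9: candidate gives 46, actual b_9 = 46 ✓
n=10: candidate gives 126, actual b_10 = 126 ✓

yes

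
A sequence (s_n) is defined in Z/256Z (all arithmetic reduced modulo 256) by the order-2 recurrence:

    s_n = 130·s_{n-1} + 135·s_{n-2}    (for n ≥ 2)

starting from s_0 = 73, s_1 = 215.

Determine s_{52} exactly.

s_2 = 130·215 + 135·73 = 173
s_3 = 130·173 + 135·215 = 59
s_4 = 130·59 + 135·173 = 49
s_5 = 130·49 + 135·59 = 255
s_6 = 130·255 + 135·49 = 85
s_7 = 130·85 + 135·255 = 163
s_8 = 130·163 + 135·85 = 153
s_9 = 130·153 + 135·163 = 167
s_10 = 130·167 + 135·153 = 125
s_11 = 130·125 + 135·167 = 139
s_12 = 130·139 + 135·125 = 129
s_13 = 130·129 + 135·139 = 207
s_14 = 130·207 + 135·129 = 37
s_15 = 130·37 + 135·207 = 243
s_16 = 130·243 + 135·37 = 233
s_17 = 130·233 + 135·243 = 119
s_18 = 130·119 + 135·233 = 77
s_19 = 130·77 + 135·119 = 219
s_20 = 130·219 + 135·77 = 209
s_21 = 130·209 + 135·219 = 159
s_22 = 130·159 + 135·209 = 245
s_23 = 130·245 + 135·159 = 67
s_24 = 130·67 + 135·245 = 57
s_25 = 130·57 + 135·67 = 71
s_26 = 130·71 + 135·57 = 29
s_27 = 130·29 + 135·71 = 43
s_28 = 130·43 + 135·29 = 33
s_29 = 130·33 + 135·43 = 111
s_30 = 130·111 + 135·33 = 197
s_31 = 130·197 + 135·111 = 147
s_32 = 130·147 + 135·197 = 137
s_33 = 130·137 + 135·147 = 23
s_34 = 130·23 + 135·137 = 237
s_35 = 130·237 + 135·23 = 123
s_36 = 130·123 + 135·237 = 113
s_37 = 130·113 + 135·123 = 63
s_38 = 130·63 + 135·113 = 149
s_39 = 130·149 + 135·63 = 227
s_40 = 130·227 + 135·149 = 217
s_41 = 130·217 + 135·227 = 231
s_42 = 130·231 + 135·217 = 189
s_43 = 130·189 + 135·231 = 203
s_44 = 130·203 + 135·189 = 193
s_45 = 130·193 + 135·203 = 15
s_46 = 130·15 + 135·193 = 101
s_47 = 130·101 + 135·15 = 51
s_48 = 130·51 + 135·101 = 41
s_49 = 130·41 + 135·51 = 183
s_50 = 130·183 + 135·41 = 141
s_51 = 130·141 + 135·183 = 27
s_52 = 130·27 + 135·141 = 17

17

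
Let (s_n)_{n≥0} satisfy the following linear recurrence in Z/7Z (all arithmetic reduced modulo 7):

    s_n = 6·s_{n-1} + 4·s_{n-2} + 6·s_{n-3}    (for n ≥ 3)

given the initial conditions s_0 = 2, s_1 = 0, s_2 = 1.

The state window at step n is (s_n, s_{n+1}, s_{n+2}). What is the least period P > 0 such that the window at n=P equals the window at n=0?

n=0: window = (2, 0, 1)
n=1: window = (0, 1, 4)
n=2: window = (1, 4, 0)
n=3: window = (4, 0, 1)
n=4: window = (0, 1, 2)
n=5: window = (1, 2, 2)
n=6: window = (2, 2, 5)
n=7: window = (2, 5, 1)
n=8: window = (5, 1, 3)
n=9: window = (1, 3, 3)
n=10: window = (3, 3, 1)
n=11: window = (3, 1, 1)
n=12: window = (1, 1, 0)
n=13: window = (1, 0, 3)
n=14: window = (0, 3, 3)
n=15: window = (3, 3, 2)
n=16: window = (3, 2, 0)
n=17: window = (2, 0, 5)
n=18: window = (0, 5, 0)
n=19: window = (5, 0, 6)
n=20: window = (0, 6, 3)
n=21: window = (6, 3, 0)
n=22: window = (3, 0, 6)
n=23: window = (0, 6, 5)
n=24: window = (6, 5, 5)
n=25: window = (5, 5, 2)
n=26: window = (5, 2, 6)
n=27: window = (2, 6, 4)
n=28: window = (6, 4, 4)
n=29: window = (4, 4, 6)
n=30: window = (4, 6, 6)
n=31: window = (6, 6, 0)
n=32: window = (6, 0, 4)
n=33: window = (0, 4, 4)
n=34: window = (4, 4, 5)
n=35: window = (4, 5, 0)
n=36: window = (5, 0, 2)
n=37: window = (0, 2, 0)
n=38: window = (2, 0, 1)
window at n=38 equals window at n=0 → period = 38

38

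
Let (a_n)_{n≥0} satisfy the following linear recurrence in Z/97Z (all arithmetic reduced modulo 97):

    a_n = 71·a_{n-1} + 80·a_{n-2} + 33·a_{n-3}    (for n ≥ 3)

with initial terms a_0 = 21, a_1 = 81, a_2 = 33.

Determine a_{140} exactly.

63

a_3 = 71·33 + 80·81 + 33·21 = 10
a_4 = 71·10 + 80·33 + 33·81 = 9
a_5 = 71·9 + 80·10 + 33·33 = 6
a_6 = 71·6 + 80·9 + 33·10 = 21
a_7 = 71·21 + 80·6 + 33·9 = 37
a_8 = 71·37 + 80·21 + 33·6 = 43
Continuing the recurrence:
  a_9 = 13;  a_10 = 55;  a_11 = 59;  a_12 = 94;  a_13 = 17;  a_14 = 4
  a_15 = 90;  a_16 = 93;  a_17 = 64;  a_18 = 16;  a_19 = 13;  a_20 = 47
  a_21 = 55;  a_22 = 43;  a_23 = 80;  a_24 = 71;  a_25 = 56;  a_26 = 74
  a_27 = 49;  a_28 = 92;  a_29 = 90;  a_30 = 41;  a_31 = 52;  a_32 = 48
  a_33 = 94;  a_34 = 8;  a_35 = 69;  a_36 = 8;  a_37 = 47;  a_38 = 46
  a_39 = 15;  a_40 = 88;  a_41 = 42;  a_42 = 41;  a_43 = 57;  a_44 = 80
  a_45 = 50;  a_46 = 94;  a_47 = 25;  a_48 = 81;  a_49 = 86;  a_50 = 25
  a_51 = 76;  a_52 = 49;  a_53 = 5;  a_54 = 90;  a_55 = 65;  a_56 = 49
  a_57 = 9;  a_58 = 11;  a_59 = 14;  a_60 = 37;  a_61 = 36;  a_62 = 61
  a_63 = 90;  a_64 = 42;  a_65 = 70;  a_66 = 48;  a_67 = 15;  a_68 = 37
  a_69 = 76;  a_70 = 24;  a_71 = 81;  a_72 = 91;  a_73 = 56;  a_74 = 58
  a_75 = 58;  a_76 = 33;  a_77 = 70;  a_78 = 18;  a_79 = 13;  a_80 = 17
  a_81 = 28;  a_82 = 91;  a_83 = 47;  a_84 = 95;  a_85 = 25;  a_86 = 62
  a_87 = 31;  a_88 = 32;  a_89 = 8;  a_90 = 77;  a_91 = 82;  a_92 = 24
  a_93 = 38;  a_94 = 49;  a_95 = 36;  a_96 = 67;  a_97 = 39;  a_98 = 5
  a_99 = 60;  a_100 = 30;  a_101 = 14;  a_102 = 39;  a_103 = 29;  a_104 = 15
  a_105 = 16;  a_106 = 92;  a_107 = 62;  a_108 = 68;  a_109 = 20;  a_110 = 79
  a_111 = 44;  a_112 = 16;  a_113 = 85;  a_114 = 37;  a_115 = 61;  a_116 = 8
  a_117 = 73;  a_118 = 76;  a_119 = 54;  a_120 = 4;  a_121 = 31;  a_122 = 35
  a_123 = 53;  a_124 = 20;  a_125 = 25;  a_126 = 80;  a_127 = 95;  a_128 = 2
  a_129 = 3;  a_130 = 16;  a_131 = 84;  a_132 = 68;  a_133 = 48;  a_134 = 77
  a_135 = 8;  a_136 = 67;  a_137 = 81;  a_138 = 26
a_139 = 71·26 + 80·81 + 33·67 = 61
a_140 = 71·61 + 80·26 + 33·81 = 63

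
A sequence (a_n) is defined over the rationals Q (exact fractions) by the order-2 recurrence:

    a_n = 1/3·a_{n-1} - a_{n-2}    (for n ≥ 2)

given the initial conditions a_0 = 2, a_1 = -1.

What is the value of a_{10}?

a_2 = 1/3·-1 + -1·2 = -7/3
a_3 = 1/3·-7/3 + -1·-1 = 2/9
a_4 = 1/3·2/9 + -1·-7/3 = 65/27
a_5 = 1/3·65/27 + -1·2/9 = 47/81
a_6 = 1/3·47/81 + -1·65/27 = -538/243
a_7 = 1/3·-538/243 + -1·47/81 = -961/729
a_8 = 1/3·-961/729 + -1·-538/243 = 3881/2187
a_9 = 1/3·3881/2187 + -1·-961/729 = 12530/6561
a_10 = 1/3·12530/6561 + -1·3881/2187 = -22399/19683

-22399/19683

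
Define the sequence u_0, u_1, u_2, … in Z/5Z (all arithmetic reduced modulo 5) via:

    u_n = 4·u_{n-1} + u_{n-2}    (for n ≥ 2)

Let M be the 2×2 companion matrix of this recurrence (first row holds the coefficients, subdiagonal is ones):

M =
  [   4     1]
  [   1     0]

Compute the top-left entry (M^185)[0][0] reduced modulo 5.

2

(M^185)[0][0] is the top entry after applying M 185 times to the unit state (1, 0). Equivalently it is h_{186} for the auxiliary sequence (h_n) obeying the same recurrence with h_1 = 1 and h_i = 0 for 0 ≤ i < 1:
h_2 = 4·1 + 1·0 = 4
h_3 = 4·4 + 1·1 = 2
h_4 = 4·2 + 1·4 = 2
h_5 = 4·2 + 1·2 = 0
h_6 = 4·0 + 1·2 = 2
h_7 = 4·2 + 1·0 = 3
h_8 = 4·3 + 1·2 = 4
h_9 = 4·4 + 1·3 = 4
h_10 = 4·4 + 1·4 = 0
h_11 = 4·0 + 1·4 = 4
h_12 = 4·4 + 1·0 = 1
h_13 = 4·1 + 1·4 = 3
h_14 = 4·3 + 1·1 = 3
h_15 = 4·3 + 1·3 = 0
h_16 = 4·0 + 1·3 = 3
h_17 = 4·3 + 1·0 = 2
h_18 = 4·2 + 1·3 = 1
h_19 = 4·1 + 1·2 = 1
h_20 = 4·1 + 1·1 = 0
h_21 = 4·0 + 1·1 = 1
(h_20, h_21) = (0, 1) = (h_0, h_1), so the sequence has period 20.
186 ≡ 6 (mod 20), hence h_186 = h_6 = 2.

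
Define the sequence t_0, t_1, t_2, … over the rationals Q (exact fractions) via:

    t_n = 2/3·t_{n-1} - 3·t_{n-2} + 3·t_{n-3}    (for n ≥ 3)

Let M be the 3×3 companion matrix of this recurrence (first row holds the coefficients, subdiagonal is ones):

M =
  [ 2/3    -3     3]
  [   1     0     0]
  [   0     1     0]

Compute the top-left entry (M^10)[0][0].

(M^10)[0][0] is the top entry after applying M 10 times to the unit state (1, 0, 0). Equivalently it is h_{12} for the auxiliary sequence (h_n) obeying the same recurrence with h_2 = 1 and h_i = 0 for 0 ≤ i < 2:
h_3 = 2/3·1 + -3·0 + 3·0 = 2/3
h_4 = 2/3·2/3 + -3·1 + 3·0 = -23/9
h_5 = 2/3·-23/9 + -3·2/3 + 3·1 = -19/27
h_6 = 2/3·-19/27 + -3·-23/9 + 3·2/3 = 745/81
h_7 = 2/3·745/81 + -3·-19/27 + 3·-23/9 = 140/243
h_8 = 2/3·140/243 + -3·745/81 + 3·-19/27 = -21374/729
h_9 = 2/3·-21374/729 + -3·140/243 + 3·745/81 = 13817/2187
h_10 = 2/3·13817/2187 + -3·-21374/729 + 3·140/243 = 616072/6561
h_11 = 2/3·616072/6561 + -3·13817/2187 + 3·-21374/729 = -872209/19683
h_12 = 2/3·-872209/19683 + -3·616072/6561 + 3·13817/2187 = -17259185/59049

-17259185/59049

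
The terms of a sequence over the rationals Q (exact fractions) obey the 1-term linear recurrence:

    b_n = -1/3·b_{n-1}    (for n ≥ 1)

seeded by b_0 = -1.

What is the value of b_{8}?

-1/6561

b_1 = -1/3·-1 = 1/3
b_2 = -1/3·1/3 = -1/9
b_3 = -1/3·-1/9 = 1/27
b_4 = -1/3·1/27 = -1/81
b_5 = -1/3·-1/81 = 1/243
b_6 = -1/3·1/243 = -1/729
b_7 = -1/3·-1/729 = 1/2187
b_8 = -1/3·1/2187 = -1/6561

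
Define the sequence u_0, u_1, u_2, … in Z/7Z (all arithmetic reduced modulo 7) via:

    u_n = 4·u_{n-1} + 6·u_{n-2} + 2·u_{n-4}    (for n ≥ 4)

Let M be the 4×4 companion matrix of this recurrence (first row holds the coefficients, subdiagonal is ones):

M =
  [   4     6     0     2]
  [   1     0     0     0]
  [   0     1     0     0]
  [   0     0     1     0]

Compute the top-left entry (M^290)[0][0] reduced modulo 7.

1

(M^290)[0][0] is the top entry after applying M 290 times to the unit state (1, 0, 0, 0). Equivalently it is h_{293} for the auxiliary sequence (h_n) obeying the same recurrence with h_3 = 1 and h_i = 0 for 0 ≤ i < 3:
h_4 = 4·1 + 6·0 + 0·0 + 2·0 = 4
h_5 = 4·4 + 6·1 + 0·0 + 2·0 = 1
h_6 = 4·1 + 6·4 + 0·1 + 2·0 = 0
h_7 = 4·0 + 6·1 + 0·4 + 2·1 = 1
h_8 = 4·1 + 6·0 + 0·1 + 2·4 = 5
h_9 = 4·5 + 6·1 + 0·0 + 2·1 = 0
h_10 = 4·0 + 6·5 + 0·1 + 2·0 = 2
h_11 = 4·2 + 6·0 + 0·5 + 2·1 = 3
h_12 = 4·3 + 6·2 + 0·0 + 2·5 = 6
h_13 = 4·6 + 6·3 + 0·2 + 2·0 = 0
h_14 = 4·0 + 6·6 + 0·3 + 2·2 = 5
h_15 = 4·5 + 6·0 + 0·6 + 2·3 = 5
h_16 = 4·5 + 6·5 + 0·0 + 2·6 = 6
h_17 = 4·6 + 6·5 + 0·5 + 2·0 = 5
h_18 = 4·5 + 6·6 + 0·5 + 2·5 = 3
h_19 = 4·3 + 6·5 + 0·6 + 2·5 = 3
h_20 = 4·3 + 6·3 + 0·5 + 2·6 = 0
h_21 = 4·0 + 6·3 + 0·3 + 2·5 = 0
h_22 = 4·0 + 6·0 + 0·3 + 2·3 = 6
h_23 = 4·6 + 6·0 + 0·0 + 2·3 = 2
h_24 = 4·2 + 6·6 + 0·0 + 2·0 = 2
h_25 = 4·2 + 6·2 + 0·6 + 2·0 = 6
h_26 = 4·6 + 6·2 + 0·2 + 2·6 = 6
h_27 = 4·6 + 6·6 + 0·2 + 2·2 = 1
h_28 = 4·1 + 6·6 + 0·6 + 2·2 = 2
h_29 = 4·2 + 6·1 + 0·6 + 2·6 = 5
h_30 = 4·5 + 6·2 + 0·1 + 2·6 = 2
h_31 = 4·2 + 6·5 + 0·2 + 2·1 = 5
h_32 = 4·5 + 6·2 + 0·5 + 2·2 = 1
h_33 = 4·1 + 6·5 + 0·2 + 2·5 = 2
h_34 = 4·2 + 6·1 + 0·5 + 2·2 = 4
h_35 = 4·4 + 6·2 + 0·1 + 2·5 = 3
h_36 = 4·3 + 6·4 + 0·2 + 2·1 = 3
h_37 = 4·3 + 6·3 + 0·4 + 2·2 = 6
h_38 = 4·6 + 6·3 + 0·3 + 2·4 = 1
h_39 = 4·1 + 6·6 + 0·3 + 2·3 = 4
h_40 = 4·4 + 6·1 + 0·6 + 2·3 = 0
h_41 = 4·0 + 6·4 + 0·1 + 2·6 = 1
h_42 = 4·1 + 6·0 + 0·4 + 2·1 = 6
h_43 = 4·6 + 6·1 + 0·0 + 2·4 = 3
h_44 = 4·3 + 6·6 + 0·1 + 2·0 = 6
h_45 = 4·6 + 6·3 + 0·6 + 2·1 = 2
h_46 = 4·2 + 6·6 + 0·3 + 2·6 = 0
h_47 = 4·0 + 6·2 + 0·6 + 2·3 = 4
h_48 = 4·4 + 6·0 + 0·2 + 2·6 = 0
h_49 = 4·0 + 6·4 + 0·0 + 2·2 = 0
h_50 = 4·0 + 6·0 + 0·4 + 2·0 = 0
h_51 = 4·0 + 6·0 + 0·0 + 2·4 = 1
(h_48, h_49, h_50, h_51) = (0, 0, 0, 1) = (h_0, h_1, h_2, h_3), so the sequence has period 48.
293 ≡ 5 (mod 48), hence h_293 = h_5 = 1.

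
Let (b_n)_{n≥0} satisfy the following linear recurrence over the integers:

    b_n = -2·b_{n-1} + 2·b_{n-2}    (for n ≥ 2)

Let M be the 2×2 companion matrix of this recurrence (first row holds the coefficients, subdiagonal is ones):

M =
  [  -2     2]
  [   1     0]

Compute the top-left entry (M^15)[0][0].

(M^15)[0][0] is the top entry after applying M 15 times to the unit state (1, 0). Equivalently it is h_{16} for the auxiliary sequence (h_n) obeying the same recurrence with h_1 = 1 and h_i = 0 for 0 ≤ i < 1:
h_2 = -2·1 + 2·0 = -2
h_3 = -2·-2 + 2·1 = 6
h_4 = -2·6 + 2·-2 = -16
h_5 = -2·-16 + 2·6 = 44
h_6 = -2·44 + 2·-16 = -120
h_7 = -2·-120 + 2·44 = 328
h_8 = -2·328 + 2·-120 = -896
h_9 = -2·-896 + 2·328 = 2448
h_10 = -2·2448 + 2·-896 = -6688
h_11 = -2·-6688 + 2·2448 = 18272
h_12 = -2·18272 + 2·-6688 = -49920
h_13 = -2·-49920 + 2·18272 = 136384
h_14 = -2·136384 + 2·-49920 = -372608
h_15 = -2·-372608 + 2·136384 = 1017984
h_16 = -2·1017984 + 2·-372608 = -2781184

-2781184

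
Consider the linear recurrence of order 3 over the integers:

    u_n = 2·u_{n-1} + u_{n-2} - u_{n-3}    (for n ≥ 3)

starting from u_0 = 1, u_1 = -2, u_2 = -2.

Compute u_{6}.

u_3 = 2·-2 + 1·-2 + -1·1 = -7
u_4 = 2·-7 + 1·-2 + -1·-2 = -14
u_5 = 2·-14 + 1·-7 + -1·-2 = -33
u_6 = 2·-33 + 1·-14 + -1·-7 = -73

-73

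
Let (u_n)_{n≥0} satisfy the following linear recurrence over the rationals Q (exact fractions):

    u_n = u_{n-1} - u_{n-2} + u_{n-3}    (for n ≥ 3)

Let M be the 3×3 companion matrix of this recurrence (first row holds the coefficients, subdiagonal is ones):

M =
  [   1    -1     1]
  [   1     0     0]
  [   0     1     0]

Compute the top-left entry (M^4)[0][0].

1

(M^4)[0][0] is the top entry after applying M 4 times to the unit state (1, 0, 0). Equivalently it is h_{6} for the auxiliary sequence (h_n) obeying the same recurrence with h_2 = 1 and h_i = 0 for 0 ≤ i < 2:
h_3 = 1·1 + -1·0 + 1·0 = 1
h_4 = 1·1 + -1·1 + 1·0 = 0
h_5 = 1·0 + -1·1 + 1·1 = 0
h_6 = 1·0 + -1·0 + 1·1 = 1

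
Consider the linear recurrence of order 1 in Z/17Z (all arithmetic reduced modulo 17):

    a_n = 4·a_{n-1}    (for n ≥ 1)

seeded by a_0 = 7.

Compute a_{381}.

a_1 = 4·7 = 11
a_2 = 4·11 = 10
a_3 = 4·10 = 6
a_4 = 4·6 = 7
(a_4) = (7) = (a_0), so the sequence has period 4.
381 ≡ 1 (mod 4), hence a_381 = a_1 = 11.

11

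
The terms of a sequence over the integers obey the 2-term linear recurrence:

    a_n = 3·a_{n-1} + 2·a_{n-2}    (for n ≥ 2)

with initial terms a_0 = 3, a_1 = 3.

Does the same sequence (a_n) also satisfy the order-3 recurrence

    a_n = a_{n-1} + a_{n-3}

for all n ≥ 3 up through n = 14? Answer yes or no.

Terms a_0..a_14: 3, 3, 15, 51, 183, 651, 2319, 8259, 29415, 104763, 373119, 1328883, 4732887, 16856427, 60035055
n=3: candidate gives 18, actual a_3 = 51 ✗

no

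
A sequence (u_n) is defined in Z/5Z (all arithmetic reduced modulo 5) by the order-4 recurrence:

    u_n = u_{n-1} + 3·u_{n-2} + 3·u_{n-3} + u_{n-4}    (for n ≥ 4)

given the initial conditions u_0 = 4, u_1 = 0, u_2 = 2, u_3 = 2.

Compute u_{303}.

u_4 = 1·2 + 3·2 + 3·0 + 1·4 = 2
u_5 = 1·2 + 3·2 + 3·2 + 1·0 = 4
u_6 = 1·4 + 3·2 + 3·2 + 1·2 = 3
u_7 = 1·3 + 3·4 + 3·2 + 1·2 = 3
u_8 = 1·3 + 3·3 + 3·4 + 1·2 = 1
u_9 = 1·1 + 3·3 + 3·3 + 1·4 = 3
u_10 = 1·3 + 3·1 + 3·3 + 1·3 = 3
u_11 = 1·3 + 3·3 + 3·1 + 1·3 = 3
u_12 = 1·3 + 3·3 + 3·3 + 1·1 = 2
u_13 = 1·2 + 3·3 + 3·3 + 1·3 = 3
u_14 = 1·3 + 3·2 + 3·3 + 1·3 = 1
u_15 = 1·1 + 3·3 + 3·2 + 1·3 = 4
u_16 = 1·4 + 3·1 + 3·3 + 1·2 = 3
u_17 = 1·3 + 3·4 + 3·1 + 1·3 = 1
u_18 = 1·1 + 3·3 + 3·4 + 1·1 = 3
u_19 = 1·3 + 3·1 + 3·3 + 1·4 = 4
u_20 = 1·4 + 3·3 + 3·1 + 1·3 = 4
u_21 = 1·4 + 3·4 + 3·3 + 1·1 = 1
u_22 = 1·1 + 3·4 + 3·4 + 1·3 = 3
u_23 = 1·3 + 3·1 + 3·4 + 1·4 = 2
u_24 = 1·2 + 3·3 + 3·1 + 1·4 = 3
u_25 = 1·3 + 3·2 + 3·3 + 1·1 = 4
u_26 = 1·4 + 3·3 + 3·2 + 1·3 = 2
u_27 = 1·2 + 3·4 + 3·3 + 1·2 = 0
u_28 = 1·0 + 3·2 + 3·4 + 1·3 = 1
u_29 = 1·1 + 3·0 + 3·2 + 1·4 = 1
u_30 = 1·1 + 3·1 + 3·0 + 1·2 = 1
u_31 = 1·1 + 3·1 + 3·1 + 1·0 = 2
u_32 = 1·2 + 3·1 + 3·1 + 1·1 = 4
u_33 = 1·4 + 3·2 + 3·1 + 1·1 = 4
u_34 = 1·4 + 3·4 + 3·2 + 1·1 = 3
u_35 = 1·3 + 3·4 + 3·4 + 1·2 = 4
u_36 = 1·4 + 3·3 + 3·4 + 1·4 = 4
u_37 = 1·4 + 3·4 + 3·3 + 1·4 = 4
u_38 = 1·4 + 3·4 + 3·4 + 1·3 = 1
u_39 = 1·1 + 3·4 + 3·4 + 1·4 = 4
u_40 = 1·4 + 3·1 + 3·4 + 1·4 = 3
u_41 = 1·3 + 3·4 + 3·1 + 1·4 = 2
u_42 = 1·2 + 3·3 + 3·4 + 1·1 = 4
u_43 = 1·4 + 3·2 + 3·3 + 1·4 = 3
u_44 = 1·3 + 3·4 + 3·2 + 1·3 = 4
u_45 = 1·4 + 3·3 + 3·4 + 1·2 = 2
u_46 = 1·2 + 3·4 + 3·3 + 1·4 = 2
u_47 = 1·2 + 3·2 + 3·4 + 1·3 = 3
u_48 = 1·3 + 3·2 + 3·2 + 1·4 = 4
u_49 = 1·4 + 3·3 + 3·2 + 1·2 = 1
u_50 = 1·1 + 3·4 + 3·3 + 1·2 = 4
u_51 = 1·4 + 3·1 + 3·4 + 1·3 = 2
u_52 = 1·2 + 3·4 + 3·1 + 1·4 = 1
u_53 = 1·1 + 3·2 + 3·4 + 1·1 = 0
u_54 = 1·0 + 3·1 + 3·2 + 1·4 = 3
u_55 = 1·3 + 3·0 + 3·1 + 1·2 = 3
u_56 = 1·3 + 3·3 + 3·0 + 1·1 = 3
u_57 = 1·3 + 3·3 + 3·3 + 1·0 = 1
u_58 = 1·1 + 3·3 + 3·3 + 1·3 = 2
u_59 = 1·2 + 3·1 + 3·3 + 1·3 = 2
u_60 = 1·2 + 3·2 + 3·1 + 1·3 = 4
u_61 = 1·4 + 3·2 + 3·2 + 1·1 = 2
u_62 = 1·2 + 3·4 + 3·2 + 1·2 = 2
u_63 = 1·2 + 3·2 + 3·4 + 1·2 = 2
u_64 = 1·2 + 3·2 + 3·2 + 1·4 = 3
u_65 = 1·3 + 3·2 + 3·2 + 1·2 = 2
u_66 = 1·2 + 3·3 + 3·2 + 1·2 = 4
u_67 = 1·4 + 3·2 + 3·3 + 1·2 = 1
u_68 = 1·1 + 3·4 + 3·2 + 1·3 = 2
u_69 = 1·2 + 3·1 + 3·4 + 1·2 = 4
u_70 = 1·4 + 3·2 + 3·1 + 1·4 = 2
u_71 = 1·2 + 3·4 + 3·2 + 1·1 = 1
u_72 = 1·1 + 3·2 + 3·4 + 1·2 = 1
u_73 = 1·1 + 3·1 + 3·2 + 1·4 = 4
u_74 = 1·4 + 3·1 + 3·1 + 1·2 = 2
u_75 = 1·2 + 3·4 + 3·1 + 1·1 = 3
u_76 = 1·3 + 3·2 + 3·4 + 1·1 = 2
u_77 = 1·2 + 3·3 + 3·2 + 1·4 = 1
u_78 = 1·1 + 3·2 + 3·3 + 1·2 = 3
u_79 = 1·3 + 3·1 + 3·2 + 1·3 = 0
u_80 = 1·0 + 3·3 + 3·1 + 1·2 = 4
u_81 = 1·4 + 3·0 + 3·3 + 1·1 = 4
u_82 = 1·4 + 3·4 + 3·0 + 1·3 = 4
u_83 = 1·4 + 3·4 + 3·4 + 1·0 = 3
u_84 = 1·3 + 3·4 + 3·4 + 1·4 = 1
u_85 = 1·1 + 3·3 + 3·4 + 1·4 = 1
u_86 = 1·1 + 3·1 + 3·3 + 1·4 = 2
u_87 = 1·2 + 3·1 + 3·1 + 1·3 = 1
u_88 = 1·1 + 3·2 + 3·1 + 1·1 = 1
u_89 = 1·1 + 3·1 + 3·2 + 1·1 = 1
u_90 = 1·1 + 3·1 + 3·1 + 1·2 = 4
u_91 = 1·4 + 3·1 + 3·1 + 1·1 = 1
u_92 = 1·1 + 3·4 + 3·1 + 1·1 = 2
u_93 = 1·2 + 3·1 + 3·4 + 1·1 = 3
u_94 = 1·3 + 3·2 + 3·1 + 1·4 = 1
u_95 = 1·1 + 3·3 + 3·2 + 1·1 = 2
u_96 = 1·2 + 3·1 + 3·3 + 1·2 = 1
u_97 = 1·1 + 3·2 + 3·1 + 1·3 = 3
u_98 = 1·3 + 3·1 + 3·2 + 1·1 = 3
u_99 = 1·3 + 3·3 + 3·1 + 1·2 = 2
u_100 = 1·2 + 3·3 + 3·3 + 1·1 = 1
u_101 = 1·1 + 3·2 + 3·3 + 1·3 = 4
u_102 = 1·4 + 3·1 + 3·2 + 1·3 = 1
u_103 = 1·1 + 3·4 + 3·1 + 1·2 = 3
u_104 = 1·3 + 3·1 + 3·4 + 1·1 = 4
u_105 = 1·4 + 3·3 + 3·1 + 1·4 = 0
u_106 = 1·0 + 3·4 + 3·3 + 1·1 = 2
u_107 = 1·2 + 3·0 + 3·4 + 1·3 = 2
(u_104, u_105, u_106, u_107) = (4, 0, 2, 2) = (u_0, u_1, u_2, u_3), so the sequence has period 104.
303 ≡ 95 (mod 104), hence u_303 = u_95 = 2.

2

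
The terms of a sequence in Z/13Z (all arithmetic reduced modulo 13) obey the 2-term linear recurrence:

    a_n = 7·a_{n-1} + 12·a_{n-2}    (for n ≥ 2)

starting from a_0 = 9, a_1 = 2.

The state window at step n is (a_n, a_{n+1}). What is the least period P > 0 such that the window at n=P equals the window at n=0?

n=0: window = (9, 2)
n=1: window = (2, 5)
n=2: window = (5, 7)
n=3: window = (7, 5)
n=4: window = (5, 2)
n=5: window = (2, 9)
n=6: window = (9, 9)
n=7: window = (9, 2)
window at n=7 equals window at n=0 → period = 7

7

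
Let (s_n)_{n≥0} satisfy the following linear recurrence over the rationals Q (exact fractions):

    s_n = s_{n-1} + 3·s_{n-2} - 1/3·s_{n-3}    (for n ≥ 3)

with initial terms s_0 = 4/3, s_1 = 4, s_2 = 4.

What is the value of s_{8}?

6860/9

s_3 = 1·4 + 3·4 + -1/3·4/3 = 140/9
s_4 = 1·140/9 + 3·4 + -1/3·4 = 236/9
s_5 = 1·236/9 + 3·140/9 + -1/3·4 = 644/9
s_6 = 1·644/9 + 3·236/9 + -1/3·140/9 = 3916/27
s_7 = 1·3916/27 + 3·644/9 + -1/3·236/9 = 9476/27
s_8 = 1·9476/27 + 3·3916/27 + -1/3·644/9 = 6860/9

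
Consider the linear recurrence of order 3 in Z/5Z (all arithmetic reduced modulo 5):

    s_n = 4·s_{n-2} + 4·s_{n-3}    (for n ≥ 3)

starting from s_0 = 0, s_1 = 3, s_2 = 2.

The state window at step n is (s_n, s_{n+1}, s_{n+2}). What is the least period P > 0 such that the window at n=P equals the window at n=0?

62

n=0: window = (0, 3, 2)
n=1: window = (3, 2, 2)
n=2: window = (2, 2, 0)
n=3: window = (2, 0, 1)
n=4: window = (0, 1, 3)
n=5: window = (1, 3, 4)
n=6: window = (3, 4, 1)
n=7: window = (4, 1, 3)
n=8: window = (1, 3, 0)
n=9: window = (3, 0, 1)
n=10: window = (0, 1, 2)
n=11: window = (1, 2, 4)
n=12: window = (2, 4, 2)
n=13: window = (4, 2, 4)
n=14: window = (2, 4, 4)
n=15: window = (4, 4, 4)
n=16: window = (4, 4, 2)
n=17: window = (4, 2, 2)
n=18: window = (2, 2, 4)
n=19: window = (2, 4, 1)
n=20: window = (4, 1, 4)
n=21: window = (1, 4, 0)
n=22: window = (4, 0, 0)
n=23: window = (0, 0, 1)
n=24: window = (0, 1, 0)
n=25: window = (1, 0, 4)
n=26: window = (0, 4, 4)
n=27: window = (4, 4, 1)
n=28: window = (4, 1, 2)
n=29: window = (1, 2, 0)
n=30: window = (2, 0, 2)
n=31: window = (0, 2, 3)
n=32: window = (2, 3, 3)
n=33: window = (3, 3, 0)
n=34: window = (3, 0, 4)
n=35: window = (0, 4, 2)
n=36: window = (4, 2, 1)
n=37: window = (2, 1, 4)
n=38: window = (1, 4, 2)
n=39: window = (4, 2, 0)
n=40: window = (2, 0, 4)
…
n=60: window = (4, 3, 0)
n=61: window = (3, 0, 3)
n=62: window = (0, 3, 2)
window at n=62 equals window at n=0 → period = 62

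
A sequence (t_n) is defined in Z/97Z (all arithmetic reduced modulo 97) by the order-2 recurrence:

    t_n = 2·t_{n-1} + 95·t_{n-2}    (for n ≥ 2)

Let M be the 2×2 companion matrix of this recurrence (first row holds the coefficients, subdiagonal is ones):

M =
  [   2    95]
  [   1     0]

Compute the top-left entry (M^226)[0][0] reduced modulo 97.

25

(M^226)[0][0] is the top entry after applying M 226 times to the unit state (1, 0). Equivalently it is h_{227} for the auxiliary sequence (h_n) obeying the same recurrence with h_1 = 1 and h_i = 0 for 0 ≤ i < 1:
h_2 = 2·1 + 95·0 = 2
h_3 = 2·2 + 95·1 = 2
h_4 = 2·2 + 95·2 = 0
h_5 = 2·0 + 95·2 = 93
h_6 = 2·93 + 95·0 = 89
h_7 = 2·89 + 95·93 = 89
h_8 = 2·89 + 95·89 = 0
h_9 = 2·0 + 95·89 = 16
h_10 = 2·16 + 95·0 = 32
h_11 = 2·32 + 95·16 = 32
h_12 = 2·32 + 95·32 = 0
h_13 = 2·0 + 95·32 = 33
h_14 = 2·33 + 95·0 = 66
h_15 = 2·66 + 95·33 = 66
h_16 = 2·66 + 95·66 = 0
h_17 = 2·0 + 95·66 = 62
h_18 = 2·62 + 95·0 = 27
h_19 = 2·27 + 95·62 = 27
h_20 = 2·27 + 95·27 = 0
h_21 = 2·0 + 95·27 = 43
h_22 = 2·43 + 95·0 = 86
h_23 = 2·86 + 95·43 = 86
h_24 = 2·86 + 95·86 = 0
h_25 = 2·0 + 95·86 = 22
h_26 = 2·22 + 95·0 = 44
h_27 = 2·44 + 95·22 = 44
h_28 = 2·44 + 95·44 = 0
h_29 = 2·0 + 95·44 = 9
h_30 = 2·9 + 95·0 = 18
h_31 = 2·18 + 95·9 = 18
h_32 = 2·18 + 95·18 = 0
h_33 = 2·0 + 95·18 = 61
h_34 = 2·61 + 95·0 = 25
h_35 = 2·25 + 95·61 = 25
h_36 = 2·25 + 95·25 = 0
h_37 = 2·0 + 95·25 = 47
h_38 = 2·47 + 95·0 = 94
h_39 = 2·94 + 95·47 = 94
h_40 = 2·94 + 95·94 = 0
h_41 = 2·0 + 95·94 = 6
h_42 = 2·6 + 95·0 = 12
h_43 = 2·12 + 95·6 = 12
h_44 = 2·12 + 95·12 = 0
h_45 = 2·0 + 95·12 = 73
h_46 = 2·73 + 95·0 = 49
h_47 = 2·49 + 95·73 = 49
h_48 = 2·49 + 95·49 = 0
h_49 = 2·0 + 95·49 = 96
h_50 = 2·96 + 95·0 = 95
h_51 = 2·95 + 95·96 = 95
h_52 = 2·95 + 95·95 = 0
h_53 = 2·0 + 95·95 = 4
h_54 = 2·4 + 95·0 = 8
h_55 = 2·8 + 95·4 = 8
h_56 = 2·8 + 95·8 = 0
h_57 = 2·0 + 95·8 = 81
h_58 = 2·81 + 95·0 = 65
h_59 = 2·65 + 95·81 = 65
h_60 = 2·65 + 95·65 = 0
h_61 = 2·0 + 95·65 = 64
h_62 = 2·64 + 95·0 = 31
h_63 = 2·31 + 95·64 = 31
h_64 = 2·31 + 95·31 = 0
h_65 = 2·0 + 95·31 = 35
h_66 = 2·35 + 95·0 = 70
h_67 = 2·70 + 95·35 = 70
h_68 = 2·70 + 95·70 = 0
h_69 = 2·0 + 95·70 = 54
h_70 = 2·54 + 95·0 = 11
h_71 = 2·11 + 95·54 = 11
h_72 = 2·11 + 95·11 = 0
h_73 = 2·0 + 95·11 = 75
h_74 = 2·75 + 95·0 = 53
h_75 = 2·53 + 95·75 = 53
h_76 = 2·53 + 95·53 = 0
h_77 = 2·0 + 95·53 = 88
h_78 = 2·88 + 95·0 = 79
h_79 = 2·79 + 95·88 = 79
h_80 = 2·79 + 95·79 = 0
h_81 = 2·0 + 95·79 = 36
h_82 = 2·36 + 95·0 = 72
h_83 = 2·72 + 95·36 = 72
h_84 = 2·72 + 95·72 = 0
h_85 = 2·0 + 95·72 = 50
h_86 = 2·50 + 95·0 = 3
h_87 = 2·3 + 95·50 = 3
h_88 = 2·3 + 95·3 = 0
h_89 = 2·0 + 95·3 = 91
h_90 = 2·91 + 95·0 = 85
h_91 = 2·85 + 95·91 = 85
h_92 = 2·85 + 95·85 = 0
h_93 = 2·0 + 95·85 = 24
h_94 = 2·24 + 95·0 = 48
h_95 = 2·48 + 95·24 = 48
h_96 = 2·48 + 95·48 = 0
h_97 = 2·0 + 95·48 = 1
(h_96, h_97) = (0, 1) = (h_0, h_1), so the sequence has period 96.
227 ≡ 35 (mod 96), hence h_227 = h_35 = 25.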